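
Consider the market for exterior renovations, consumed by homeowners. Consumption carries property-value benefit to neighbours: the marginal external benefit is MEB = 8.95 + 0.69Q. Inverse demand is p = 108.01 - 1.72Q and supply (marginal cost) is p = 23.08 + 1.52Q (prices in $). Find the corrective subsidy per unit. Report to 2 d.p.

Social marginal benefit = demand + MEB = 116.96 - 1.03Q.
Set SMB = MC: 116.96 - 1.03Q = 23.08 + 1.52Q → Q* = 36.8157.
The Pigouvian subsidy equals MEB at Q*: 8.95 + 0.69×36.8157 = 34.3528.

subsidy = $34.35 per unit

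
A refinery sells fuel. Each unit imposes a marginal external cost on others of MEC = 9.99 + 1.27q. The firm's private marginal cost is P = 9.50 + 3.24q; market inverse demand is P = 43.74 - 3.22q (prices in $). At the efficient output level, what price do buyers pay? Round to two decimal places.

P = $33.64

Social marginal cost = private MC + MEC = 19.49 + 4.51q.
Set SMC = demand: 19.49 + 4.51q = 43.74 - 3.22q → q* = 3.1371.
Consumer price on the demand curve at q*: 43.74 − 3.22×3.1371 = 33.6385.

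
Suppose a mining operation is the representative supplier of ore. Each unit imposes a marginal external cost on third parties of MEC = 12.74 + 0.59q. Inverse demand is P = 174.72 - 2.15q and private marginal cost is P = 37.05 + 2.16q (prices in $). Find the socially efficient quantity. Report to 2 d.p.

q* = 25.50

Social marginal cost = private MC + MEC = 49.79 + 2.75q.
Set SMC = demand: 49.79 + 2.75q = 174.72 - 2.15q → q* = 25.4959.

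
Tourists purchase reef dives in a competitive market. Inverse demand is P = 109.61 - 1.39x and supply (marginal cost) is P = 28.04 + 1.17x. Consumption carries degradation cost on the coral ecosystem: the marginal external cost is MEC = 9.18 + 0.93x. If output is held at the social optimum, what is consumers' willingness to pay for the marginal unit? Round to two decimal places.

P = 80.78

Social marginal benefit = demand − MEC = 100.43 - 2.32x.
Set SMB = MC: 100.43 - 2.32x = 28.04 + 1.17x → x* = 20.7421.
Consumer price on the demand curve at x*: 109.61 − 1.39×20.7421 = 80.7785.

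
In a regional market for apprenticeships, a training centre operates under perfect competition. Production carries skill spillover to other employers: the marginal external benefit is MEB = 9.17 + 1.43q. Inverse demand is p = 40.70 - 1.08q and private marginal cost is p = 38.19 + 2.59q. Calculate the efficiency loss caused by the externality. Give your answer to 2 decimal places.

DWL = 22.99

Market equilibrium (private): 38.19 + 2.59q = 40.70 - 1.08q → q_m = 0.6839.
Social marginal cost = private MC − MEB = 29.02 + 1.16q.
Set SMC = demand: 29.02 + 1.16q = 40.70 - 1.08q → q* = 5.2143.
The welfare-loss triangle has base |q_m − q*| and height MEB(q_m) (the vertical gap between SMC and demand is zero at q* and MEB at q_m).
DWL = ½ × 4.5304 × 10.1480 = 22.9872.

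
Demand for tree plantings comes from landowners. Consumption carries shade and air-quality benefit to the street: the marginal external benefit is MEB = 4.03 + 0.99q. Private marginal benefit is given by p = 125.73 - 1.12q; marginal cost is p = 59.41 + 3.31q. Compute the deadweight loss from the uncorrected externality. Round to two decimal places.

DWL = 51.65

Market equilibrium (private): 59.41 + 3.31q = 125.73 - 1.12q → q_m = 14.9707.
Social marginal benefit = demand + MEB = 129.76 - 0.13q.
Set SMB = MC: 129.76 - 0.13q = 59.41 + 3.31q → q* = 20.4506.
Between q* and q_m the wedge SMB − MC runs linearly from 0 to MEB(q_m), so the loss is a triangle.
DWL = ½ × 5.4799 × 18.8509 = 51.6505.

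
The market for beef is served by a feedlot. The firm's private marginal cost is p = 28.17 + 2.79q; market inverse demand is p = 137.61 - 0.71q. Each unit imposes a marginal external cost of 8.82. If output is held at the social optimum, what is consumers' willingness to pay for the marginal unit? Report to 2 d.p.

P = 117.20

Social marginal cost = private MC + MEC = 36.99 + 2.79q.
Set SMC = demand: 36.99 + 2.79q = 137.61 - 0.71q → q* = 28.7486.
Consumer price on the demand curve at q*: 137.61 − 0.71×28.7486 = 117.1985.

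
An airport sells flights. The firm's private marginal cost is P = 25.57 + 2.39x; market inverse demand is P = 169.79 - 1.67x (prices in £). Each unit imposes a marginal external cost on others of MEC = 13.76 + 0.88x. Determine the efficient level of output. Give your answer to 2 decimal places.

Social marginal cost = private MC + MEC = 39.33 + 3.27x.
Set SMC = demand: 39.33 + 3.27x = 169.79 - 1.67x → x* = 26.4089.

x* = 26.41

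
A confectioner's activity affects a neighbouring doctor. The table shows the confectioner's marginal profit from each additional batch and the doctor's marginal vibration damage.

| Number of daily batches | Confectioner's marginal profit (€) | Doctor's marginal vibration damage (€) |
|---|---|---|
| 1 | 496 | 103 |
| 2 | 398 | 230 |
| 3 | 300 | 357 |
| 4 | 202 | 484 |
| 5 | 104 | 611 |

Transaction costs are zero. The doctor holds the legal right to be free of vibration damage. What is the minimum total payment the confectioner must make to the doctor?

Efficient level: marginal profit ≥ marginal vibration damage through level 2, so k* = 2.
With the doctor holding the right, the confectioner must at least compensate total damage at k*: 103 + 230 = 333.

€333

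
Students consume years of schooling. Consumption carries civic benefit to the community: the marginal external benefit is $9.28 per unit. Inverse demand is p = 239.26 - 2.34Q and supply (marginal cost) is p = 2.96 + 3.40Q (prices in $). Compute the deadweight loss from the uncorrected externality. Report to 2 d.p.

Market equilibrium (private): 2.96 + 3.40Q = 239.26 - 2.34Q → Q_m = 41.1672.
Social marginal benefit = demand + MEB = 248.54 - 2.34Q.
Set SMB = MC: 248.54 - 2.34Q = 2.96 + 3.40Q → Q* = 42.7840.
Between Q* and Q_m the wedge SMB − MC runs linearly from 0 to MEB(Q_m), so the loss is a triangle.
DWL = ½ × 1.6168 × 9.2800 = 7.5020.

DWL = $7.50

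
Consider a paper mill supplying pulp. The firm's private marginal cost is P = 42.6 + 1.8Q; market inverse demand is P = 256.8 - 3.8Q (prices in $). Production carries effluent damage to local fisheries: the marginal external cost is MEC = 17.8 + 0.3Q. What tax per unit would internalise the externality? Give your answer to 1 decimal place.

tax = $27.8 per unit

Social marginal cost = private MC + MEC = 60.4 + 2.1Q.
Set SMC = demand: 60.4 + 2.1Q = 256.8 - 3.8Q → Q* = 33.2881.
The Pigouvian tax equals MEC at Q*: 17.8 + 0.3×33.2881 = 27.7864.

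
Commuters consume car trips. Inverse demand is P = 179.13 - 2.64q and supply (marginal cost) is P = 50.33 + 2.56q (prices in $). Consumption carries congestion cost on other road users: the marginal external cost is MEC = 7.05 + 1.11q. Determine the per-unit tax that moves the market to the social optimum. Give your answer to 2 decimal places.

Social marginal benefit = demand − MEC = 172.08 - 3.75q.
Set SMB = MC: 172.08 - 3.75q = 50.33 + 2.56q → q* = 19.2948.
The Pigouvian tax equals MEC at q*: 7.05 + 1.11×19.2948 = 28.4672.

tax = $28.47 per unit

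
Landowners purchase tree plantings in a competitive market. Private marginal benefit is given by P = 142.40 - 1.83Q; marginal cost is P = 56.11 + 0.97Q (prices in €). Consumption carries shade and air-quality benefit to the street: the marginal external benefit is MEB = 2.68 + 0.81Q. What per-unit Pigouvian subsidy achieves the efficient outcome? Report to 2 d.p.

subsidy = €38.89 per unit

Social marginal benefit = demand + MEB = 145.08 - 1.02Q.
Set SMB = MC: 145.08 - 1.02Q = 56.11 + 0.97Q → Q* = 44.7085.
The Pigouvian subsidy equals MEB at Q*: 2.68 + 0.81×44.7085 = 38.8939.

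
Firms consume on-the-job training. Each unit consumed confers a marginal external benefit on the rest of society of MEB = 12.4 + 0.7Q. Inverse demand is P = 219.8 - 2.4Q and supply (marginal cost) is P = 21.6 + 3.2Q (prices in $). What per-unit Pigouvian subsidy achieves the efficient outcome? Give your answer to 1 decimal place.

Social marginal benefit = demand + MEB = 232.2 - 1.7Q.
Set SMB = MC: 232.2 - 1.7Q = 21.6 + 3.2Q → Q* = 42.9796.
The Pigouvian subsidy equals MEB at Q*: 12.4 + 0.7×42.9796 = 42.4857.

subsidy = $42.5 per unit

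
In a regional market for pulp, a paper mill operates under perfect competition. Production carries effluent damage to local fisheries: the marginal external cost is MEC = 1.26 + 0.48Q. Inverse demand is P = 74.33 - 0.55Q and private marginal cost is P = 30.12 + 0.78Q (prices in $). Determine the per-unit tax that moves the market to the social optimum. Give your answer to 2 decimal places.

tax = $12.65 per unit

Social marginal cost = private MC + MEC = 31.38 + 1.26Q.
Set SMC = demand: 31.38 + 1.26Q = 74.33 - 0.55Q → Q* = 23.7293.
The Pigouvian tax equals MEC at Q*: 1.26 + 0.48×23.7293 = 12.6501.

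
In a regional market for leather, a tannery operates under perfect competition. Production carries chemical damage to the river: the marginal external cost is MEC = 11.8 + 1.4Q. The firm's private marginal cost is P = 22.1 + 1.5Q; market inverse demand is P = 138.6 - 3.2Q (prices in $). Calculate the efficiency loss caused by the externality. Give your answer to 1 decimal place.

Market equilibrium (private): 22.1 + 1.5Q = 138.6 - 3.2Q → Q_m = 24.7872.
Social marginal cost = private MC + MEC = 33.9 + 2.9Q.
Set SMC = demand: 33.9 + 2.9Q = 138.6 - 3.2Q → Q* = 17.1639.
Height of the DWL triangle at Q_m is SMC(Q_m) − demand(Q_m) = MEC(Q_m) = 46.5021.
DWL = ½ × 7.6233 × 46.5021 = 177.2497.

DWL = $177.2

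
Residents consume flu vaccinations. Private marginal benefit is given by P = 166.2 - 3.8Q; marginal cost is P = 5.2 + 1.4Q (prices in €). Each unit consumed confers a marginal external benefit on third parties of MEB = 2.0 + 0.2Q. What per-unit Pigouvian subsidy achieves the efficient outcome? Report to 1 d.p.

Social marginal benefit = demand + MEB = 168.2 - 3.6Q.
Set SMB = MC: 168.2 - 3.6Q = 5.2 + 1.4Q → Q* = 32.6000.
The Pigouvian subsidy equals MEB at Q*: 2.0 + 0.2×32.6000 = 8.5200.

subsidy = €8.5 per unit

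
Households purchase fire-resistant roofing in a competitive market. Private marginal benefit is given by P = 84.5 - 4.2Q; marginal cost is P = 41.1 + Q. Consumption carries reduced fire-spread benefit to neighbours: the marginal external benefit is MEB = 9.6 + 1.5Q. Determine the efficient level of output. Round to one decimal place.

Social marginal benefit = demand + MEB = 94.1 - 2.7Q.
Set SMB = MC: 94.1 - 2.7Q = 41.1 + Q → Q* = 14.3243.

Q* = 14.3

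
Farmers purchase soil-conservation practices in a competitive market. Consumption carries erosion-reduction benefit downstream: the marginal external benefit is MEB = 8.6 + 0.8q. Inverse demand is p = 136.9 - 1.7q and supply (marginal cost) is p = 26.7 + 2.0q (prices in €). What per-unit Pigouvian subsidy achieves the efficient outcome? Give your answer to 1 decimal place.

Social marginal benefit = demand + MEB = 145.5 - 0.9q.
Set SMB = MC: 145.5 - 0.9q = 26.7 + 2.0q → q* = 40.9655.
The Pigouvian subsidy equals MEB at q*: 8.6 + 0.8×40.9655 = 41.3724.

subsidy = €41.4 per unit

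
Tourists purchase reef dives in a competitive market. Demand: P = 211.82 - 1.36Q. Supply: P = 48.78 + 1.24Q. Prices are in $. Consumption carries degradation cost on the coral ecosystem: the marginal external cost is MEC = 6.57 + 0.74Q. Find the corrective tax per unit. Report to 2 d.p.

Social marginal benefit = demand − MEC = 205.25 - 2.10Q.
Set SMB = MC: 205.25 - 2.10Q = 48.78 + 1.24Q → Q* = 46.8473.
The Pigouvian tax equals MEC at Q*: 6.57 + 0.74×46.8473 = 41.2370.

tax = $41.24 per unit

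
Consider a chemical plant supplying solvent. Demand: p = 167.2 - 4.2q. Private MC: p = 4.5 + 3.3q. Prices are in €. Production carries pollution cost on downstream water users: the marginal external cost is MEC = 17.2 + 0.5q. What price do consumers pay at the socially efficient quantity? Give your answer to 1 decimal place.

Social marginal cost = private MC + MEC = 21.7 + 3.8q.
Set SMC = demand: 21.7 + 3.8q = 167.2 - 4.2q → q* = 18.1875.
Consumer price on the demand curve at q*: 167.2 − 4.2×18.1875 = 90.8125.

P = €90.8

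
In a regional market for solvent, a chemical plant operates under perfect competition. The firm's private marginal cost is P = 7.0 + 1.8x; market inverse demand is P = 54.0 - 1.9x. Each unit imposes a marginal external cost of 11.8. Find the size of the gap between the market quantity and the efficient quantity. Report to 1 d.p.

3.2 units

Market equilibrium (private): 7.0 + 1.8x = 54.0 - 1.9x → x_m = 12.7027.
Social marginal cost = private MC + MEC = 18.8 + 1.8x.
Set SMC = demand: 18.8 + 1.8x = 54.0 - 1.9x → x* = 9.5135.
Gap = |12.7027 − 9.5135| = 3.1892.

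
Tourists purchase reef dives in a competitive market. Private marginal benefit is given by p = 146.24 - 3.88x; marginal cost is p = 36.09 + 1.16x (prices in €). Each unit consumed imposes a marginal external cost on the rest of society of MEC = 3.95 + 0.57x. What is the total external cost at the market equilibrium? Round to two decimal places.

€222.46

Market equilibrium (private): 36.09 + 1.16x = 146.24 - 3.88x → x_m = 21.8552.
Total external cost = ∫₀^{x_m} (3.95 + 0.57x) dx = 3.95×21.8552 + ½×0.57×21.8552² = 222.4582.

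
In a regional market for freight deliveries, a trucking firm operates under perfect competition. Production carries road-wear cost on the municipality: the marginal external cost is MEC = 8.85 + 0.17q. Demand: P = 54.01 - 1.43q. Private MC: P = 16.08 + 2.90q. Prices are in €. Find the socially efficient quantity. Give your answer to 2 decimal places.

Social marginal cost = private MC + MEC = 24.93 + 3.07q.
Set SMC = demand: 24.93 + 3.07q = 54.01 - 1.43q → q* = 6.4622.

q* = 6.46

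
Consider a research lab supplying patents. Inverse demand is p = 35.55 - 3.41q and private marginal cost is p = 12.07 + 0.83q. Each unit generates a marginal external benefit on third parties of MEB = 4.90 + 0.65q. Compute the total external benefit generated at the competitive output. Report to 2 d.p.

Market equilibrium (private): 12.07 + 0.83q = 35.55 - 3.41q → q_m = 5.5377.
Total external benefit = ∫₀^{q_m} (4.90 + 0.65q) dq = 4.90×5.5377 + ½×0.65×5.5377² = 37.1012.

37.10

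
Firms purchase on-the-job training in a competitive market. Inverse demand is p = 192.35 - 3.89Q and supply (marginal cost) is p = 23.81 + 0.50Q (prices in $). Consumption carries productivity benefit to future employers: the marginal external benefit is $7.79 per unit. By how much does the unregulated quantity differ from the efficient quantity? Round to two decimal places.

1.77 units

Market equilibrium (private): 23.81 + 0.50Q = 192.35 - 3.89Q → Q_m = 38.3918.
Social marginal benefit = demand + MEB = 200.14 - 3.89Q.
Set SMB = MC: 200.14 - 3.89Q = 23.81 + 0.50Q → Q* = 40.1663.
Gap = |38.3918 − 40.1663| = 1.7745.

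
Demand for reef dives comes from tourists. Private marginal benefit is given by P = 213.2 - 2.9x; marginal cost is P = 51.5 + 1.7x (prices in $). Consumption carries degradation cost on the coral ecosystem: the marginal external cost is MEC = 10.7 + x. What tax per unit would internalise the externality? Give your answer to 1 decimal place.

Social marginal benefit = demand − MEC = 202.5 - 3.9x.
Set SMB = MC: 202.5 - 3.9x = 51.5 + 1.7x → x* = 26.9643.
The Pigouvian tax equals MEC at x*: 10.7 + 1.0×26.9643 = 37.6643.

tax = $37.7 per unit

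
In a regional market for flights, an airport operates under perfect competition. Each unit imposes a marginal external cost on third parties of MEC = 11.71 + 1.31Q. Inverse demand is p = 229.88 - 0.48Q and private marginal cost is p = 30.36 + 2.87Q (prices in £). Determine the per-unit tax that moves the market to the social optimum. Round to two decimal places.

tax = £64.51 per unit

Social marginal cost = private MC + MEC = 42.07 + 4.18Q.
Set SMC = demand: 42.07 + 4.18Q = 229.88 - 0.48Q → Q* = 40.3026.
The Pigouvian tax equals MEC at Q*: 11.71 + 1.31×40.3026 = 64.5064.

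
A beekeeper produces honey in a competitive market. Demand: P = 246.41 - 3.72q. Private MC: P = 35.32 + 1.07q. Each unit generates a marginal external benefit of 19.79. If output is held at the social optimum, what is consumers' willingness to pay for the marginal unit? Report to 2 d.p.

P = 67.10

Social marginal cost = private MC − MEB = 15.53 + 1.07q.
Set SMC = demand: 15.53 + 1.07q = 246.41 - 3.72q → q* = 48.2004.
Consumer price on the demand curve at q*: 246.41 − 3.72×48.2004 = 67.1045.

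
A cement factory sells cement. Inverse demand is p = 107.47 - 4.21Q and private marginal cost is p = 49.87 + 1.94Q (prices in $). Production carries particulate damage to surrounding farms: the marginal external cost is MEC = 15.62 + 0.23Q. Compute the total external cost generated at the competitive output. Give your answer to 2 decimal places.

$156.38

Market equilibrium (private): 49.87 + 1.94Q = 107.47 - 4.21Q → Q_m = 9.3659.
Total external cost = ∫₀^{Q_m} (15.62 + 0.23Q) dQ = 15.62×9.3659 + ½×0.23×9.3659² = 156.3832.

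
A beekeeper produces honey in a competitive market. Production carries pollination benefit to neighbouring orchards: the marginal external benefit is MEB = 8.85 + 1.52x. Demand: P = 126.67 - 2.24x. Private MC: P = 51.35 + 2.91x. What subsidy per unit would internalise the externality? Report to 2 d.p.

subsidy = 44.09 per unit

Social marginal cost = private MC − MEB = 42.50 + 1.39x.
Set SMC = demand: 42.50 + 1.39x = 126.67 - 2.24x → x* = 23.1873.
The Pigouvian subsidy equals MEB at x*: 8.85 + 1.52×23.1873 = 44.0947.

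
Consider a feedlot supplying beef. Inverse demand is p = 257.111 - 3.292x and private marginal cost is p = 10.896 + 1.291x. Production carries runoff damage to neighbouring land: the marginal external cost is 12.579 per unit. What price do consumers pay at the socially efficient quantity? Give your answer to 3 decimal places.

Social marginal cost = private MC + MEC = 23.475 + 1.291x.
Set SMC = demand: 23.475 + 1.291x = 257.111 - 3.292x → x* = 50.9788.
Consumer price on the demand curve at x*: 257.111 − 3.292×50.9788 = 89.2888.

P = 89.289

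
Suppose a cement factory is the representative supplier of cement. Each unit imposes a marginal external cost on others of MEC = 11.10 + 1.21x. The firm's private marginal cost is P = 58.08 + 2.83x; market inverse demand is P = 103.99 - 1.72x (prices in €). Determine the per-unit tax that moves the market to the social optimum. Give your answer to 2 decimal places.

tax = €18.41 per unit

Social marginal cost = private MC + MEC = 69.18 + 4.04x.
Set SMC = demand: 69.18 + 4.04x = 103.99 - 1.72x → x* = 6.0434.
The Pigouvian tax equals MEC at x*: 11.10 + 1.21×6.0434 = 18.4125.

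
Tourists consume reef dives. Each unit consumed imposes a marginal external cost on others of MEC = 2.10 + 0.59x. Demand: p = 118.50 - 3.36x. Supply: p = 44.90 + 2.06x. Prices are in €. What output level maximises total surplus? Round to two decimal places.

x* = 11.90

Social marginal benefit = demand − MEC = 116.40 - 3.95x.
Set SMB = MC: 116.40 - 3.95x = 44.90 + 2.06x → x* = 11.8968.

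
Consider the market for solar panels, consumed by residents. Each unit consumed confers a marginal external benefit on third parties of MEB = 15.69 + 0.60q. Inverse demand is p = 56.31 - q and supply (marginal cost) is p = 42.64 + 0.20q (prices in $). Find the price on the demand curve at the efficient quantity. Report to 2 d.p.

P = $7.38

Social marginal benefit = demand + MEB = 72.00 - 0.40q.
Set SMB = MC: 72.00 - 0.40q = 42.64 + 0.20q → q* = 48.9333.
Consumer price on the demand curve at q*: 56.31 − 1.00×48.9333 = 7.3767.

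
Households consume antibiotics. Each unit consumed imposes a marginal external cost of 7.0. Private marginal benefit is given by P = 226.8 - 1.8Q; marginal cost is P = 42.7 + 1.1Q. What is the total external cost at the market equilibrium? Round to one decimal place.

Market equilibrium (private): 42.7 + 1.1Q = 226.8 - 1.8Q → Q_m = 63.4828.
Total external cost = MEC × Q_m = 7.0 × 63.4828 = 444.3796.

444.4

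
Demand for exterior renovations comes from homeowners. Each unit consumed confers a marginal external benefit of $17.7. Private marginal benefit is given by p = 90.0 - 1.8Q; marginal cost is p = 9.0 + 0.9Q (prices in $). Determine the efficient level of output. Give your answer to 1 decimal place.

Q* = 36.6

Social marginal benefit = demand + MEB = 107.7 - 1.8Q.
Set SMB = MC: 107.7 - 1.8Q = 9.0 + 0.9Q → Q* = 36.5556.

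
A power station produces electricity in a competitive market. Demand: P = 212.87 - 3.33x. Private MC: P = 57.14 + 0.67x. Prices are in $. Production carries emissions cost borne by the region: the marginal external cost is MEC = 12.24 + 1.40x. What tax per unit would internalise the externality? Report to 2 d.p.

Social marginal cost = private MC + MEC = 69.38 + 2.07x.
Set SMC = demand: 69.38 + 2.07x = 212.87 - 3.33x → x* = 26.5722.
The Pigouvian tax equals MEC at x*: 12.24 + 1.40×26.5722 = 49.4411.

tax = $49.44 per unit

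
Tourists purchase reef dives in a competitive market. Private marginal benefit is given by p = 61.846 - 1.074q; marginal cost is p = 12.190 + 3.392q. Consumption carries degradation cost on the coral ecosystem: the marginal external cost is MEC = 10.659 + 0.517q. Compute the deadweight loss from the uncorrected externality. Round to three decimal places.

Market equilibrium (private): 12.190 + 3.392q = 61.846 - 1.074q → q_m = 11.1187.
Social marginal benefit = demand − MEC = 51.187 - 1.591q.
Set SMB = MC: 51.187 - 1.591q = 12.190 + 3.392q → q* = 7.8260.
Between q* and q_m the wedge MC − SMB runs linearly from 0 to MEC(q_m), so the loss is a triangle.
DWL = ½ × 3.2927 × 16.4074 = 27.0123.

DWL = 27.012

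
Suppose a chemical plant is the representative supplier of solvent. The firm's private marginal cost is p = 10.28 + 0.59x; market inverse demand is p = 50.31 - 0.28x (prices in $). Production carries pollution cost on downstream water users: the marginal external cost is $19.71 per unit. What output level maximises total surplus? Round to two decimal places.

x* = 23.36

Social marginal cost = private MC + MEC = 29.99 + 0.59x.
Set SMC = demand: 29.99 + 0.59x = 50.31 - 0.28x → x* = 23.3563.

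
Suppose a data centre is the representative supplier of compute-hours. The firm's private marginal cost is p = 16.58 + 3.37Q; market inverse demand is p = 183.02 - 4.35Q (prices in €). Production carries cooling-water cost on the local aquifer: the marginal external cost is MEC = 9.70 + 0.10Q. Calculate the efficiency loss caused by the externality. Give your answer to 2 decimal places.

Market equilibrium (private): 16.58 + 3.37Q = 183.02 - 4.35Q → Q_m = 21.5596.
Social marginal cost = private MC + MEC = 26.28 + 3.47Q.
Set SMC = demand: 26.28 + 3.47Q = 183.02 - 4.35Q → Q* = 20.0435.
The welfare-loss triangle has base |Q_m − Q*| and height MEC(Q_m) (the vertical gap between SMC and demand is zero at Q* and MEC at Q_m).
DWL = ½ × 1.5161 × 11.8560 = 8.9874.

DWL = €8.99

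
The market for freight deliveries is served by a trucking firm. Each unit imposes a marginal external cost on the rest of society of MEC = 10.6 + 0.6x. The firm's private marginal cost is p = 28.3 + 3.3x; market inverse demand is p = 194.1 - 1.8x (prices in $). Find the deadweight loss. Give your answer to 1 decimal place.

DWL = $79.5

Market equilibrium (private): 28.3 + 3.3x = 194.1 - 1.8x → x_m = 32.5098.
Social marginal cost = private MC + MEC = 38.9 + 3.9x.
Set SMC = demand: 38.9 + 3.9x = 194.1 - 1.8x → x* = 27.2281.
The welfare-loss triangle has base |x_m − x*| and height MEC(x_m) (the vertical gap between SMC and demand is zero at x* and MEC at x_m).
DWL = ½ × 5.2817 × 30.1059 = 79.5052.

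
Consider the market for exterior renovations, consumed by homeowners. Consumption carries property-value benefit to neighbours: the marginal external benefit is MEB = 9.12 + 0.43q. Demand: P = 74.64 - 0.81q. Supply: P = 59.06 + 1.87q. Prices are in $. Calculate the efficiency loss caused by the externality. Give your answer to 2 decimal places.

DWL = $30.00

Market equilibrium (private): 59.06 + 1.87q = 74.64 - 0.81q → q_m = 5.8134.
Social marginal benefit = demand + MEB = 83.76 - 0.38q.
Set SMB = MC: 83.76 - 0.38q = 59.06 + 1.87q → q* = 10.9778.
Height of the DWL triangle at q_m is SMB(q_m) − MC(q_m) = MEB(q_m) = 11.6198.
DWL = ½ × 5.1644 × 11.6198 = 30.0046.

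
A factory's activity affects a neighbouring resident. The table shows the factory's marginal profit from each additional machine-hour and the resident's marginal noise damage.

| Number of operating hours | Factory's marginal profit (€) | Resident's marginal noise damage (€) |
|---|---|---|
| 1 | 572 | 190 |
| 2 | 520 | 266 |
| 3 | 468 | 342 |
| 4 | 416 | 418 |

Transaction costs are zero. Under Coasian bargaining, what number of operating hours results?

Bargaining reaches the level where marginal profit last exceeds marginal noise damage.
That holds through level 3 (468 ≥ 342) but not at 4 (416 < 418).

3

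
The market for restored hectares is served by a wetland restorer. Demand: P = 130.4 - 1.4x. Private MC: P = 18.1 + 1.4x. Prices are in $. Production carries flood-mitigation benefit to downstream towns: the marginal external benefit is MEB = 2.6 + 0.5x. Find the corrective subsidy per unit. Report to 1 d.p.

subsidy = $27.6 per unit

Social marginal cost = private MC − MEB = 15.5 + 0.9x.
Set SMC = demand: 15.5 + 0.9x = 130.4 - 1.4x → x* = 49.9565.
The Pigouvian subsidy equals MEB at x*: 2.6 + 0.5×49.9565 = 27.5783.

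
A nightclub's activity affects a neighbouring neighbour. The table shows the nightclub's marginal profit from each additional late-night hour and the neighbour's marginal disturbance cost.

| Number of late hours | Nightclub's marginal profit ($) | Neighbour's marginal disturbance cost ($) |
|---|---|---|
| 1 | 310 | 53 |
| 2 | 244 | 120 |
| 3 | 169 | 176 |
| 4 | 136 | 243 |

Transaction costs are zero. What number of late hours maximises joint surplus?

Bargaining reaches the level where marginal profit last exceeds marginal disturbance cost.
That holds through level 2 (244 ≥ 120) but not at 3 (169 < 176).

2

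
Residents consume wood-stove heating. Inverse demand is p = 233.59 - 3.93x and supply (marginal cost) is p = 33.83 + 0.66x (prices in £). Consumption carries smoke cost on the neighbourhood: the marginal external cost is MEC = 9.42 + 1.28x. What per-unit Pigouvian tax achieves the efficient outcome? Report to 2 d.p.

Social marginal benefit = demand − MEC = 224.17 - 5.21x.
Set SMB = MC: 224.17 - 5.21x = 33.83 + 0.66x → x* = 32.4259.
The Pigouvian tax equals MEC at x*: 9.42 + 1.28×32.4259 = 50.9252.

tax = £50.93 per unit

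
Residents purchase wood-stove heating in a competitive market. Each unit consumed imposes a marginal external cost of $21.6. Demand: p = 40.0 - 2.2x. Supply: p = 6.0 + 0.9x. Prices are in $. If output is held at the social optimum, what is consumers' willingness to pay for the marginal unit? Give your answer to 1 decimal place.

P = $31.2

Social marginal benefit = demand − MEC = 18.4 - 2.2x.
Set SMB = MC: 18.4 - 2.2x = 6.0 + 0.9x → x* = 4.0000.
Consumer price on the demand curve at x*: 40.0 − 2.2×4.0000 = 31.2000.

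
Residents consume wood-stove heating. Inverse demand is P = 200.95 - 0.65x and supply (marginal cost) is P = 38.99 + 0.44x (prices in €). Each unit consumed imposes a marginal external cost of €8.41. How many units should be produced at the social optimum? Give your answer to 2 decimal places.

x* = 140.87

Social marginal benefit = demand − MEC = 192.54 - 0.65x.
Set SMB = MC: 192.54 - 0.65x = 38.99 + 0.44x → x* = 140.8716.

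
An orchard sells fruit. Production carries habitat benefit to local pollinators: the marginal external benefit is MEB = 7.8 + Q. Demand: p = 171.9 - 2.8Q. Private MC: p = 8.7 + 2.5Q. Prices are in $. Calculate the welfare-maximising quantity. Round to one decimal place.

Social marginal cost = private MC − MEB = 0.9 + 1.5Q.
Set SMC = demand: 0.9 + 1.5Q = 171.9 - 2.8Q → Q* = 39.7674.

Q* = 39.8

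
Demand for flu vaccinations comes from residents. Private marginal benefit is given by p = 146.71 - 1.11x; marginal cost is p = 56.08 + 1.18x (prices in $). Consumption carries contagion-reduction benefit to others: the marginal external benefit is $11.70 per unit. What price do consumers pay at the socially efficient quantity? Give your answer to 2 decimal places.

P = $97.11

Social marginal benefit = demand + MEB = 158.41 - 1.11x.
Set SMB = MC: 158.41 - 1.11x = 56.08 + 1.18x → x* = 44.6856.
Consumer price on the demand curve at x*: 146.71 − 1.11×44.6856 = 97.1090.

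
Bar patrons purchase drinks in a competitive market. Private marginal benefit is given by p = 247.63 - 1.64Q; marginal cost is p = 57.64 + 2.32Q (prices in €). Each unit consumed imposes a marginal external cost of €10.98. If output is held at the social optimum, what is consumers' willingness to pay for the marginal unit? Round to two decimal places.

Social marginal benefit = demand − MEC = 236.65 - 1.64Q.
Set SMB = MC: 236.65 - 1.64Q = 57.64 + 2.32Q → Q* = 45.2045.
Consumer price on the demand curve at Q*: 247.63 − 1.64×45.2045 = 173.4946.

P = €173.49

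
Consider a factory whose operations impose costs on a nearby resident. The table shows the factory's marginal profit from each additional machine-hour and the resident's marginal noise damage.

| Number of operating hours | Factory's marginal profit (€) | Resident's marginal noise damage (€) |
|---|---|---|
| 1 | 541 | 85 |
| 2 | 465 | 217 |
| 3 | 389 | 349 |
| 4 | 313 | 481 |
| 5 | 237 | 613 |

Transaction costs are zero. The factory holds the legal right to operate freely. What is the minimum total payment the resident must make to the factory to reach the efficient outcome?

Left alone the factory would choose level 5 (marginal profit stays positive).
Efficient level: k* = 3 (marginal profit ≥ marginal noise damage through 3).
The resident must at least cover the factory's forgone profit from cutting 5→3: 313 + 237 = 550.

€550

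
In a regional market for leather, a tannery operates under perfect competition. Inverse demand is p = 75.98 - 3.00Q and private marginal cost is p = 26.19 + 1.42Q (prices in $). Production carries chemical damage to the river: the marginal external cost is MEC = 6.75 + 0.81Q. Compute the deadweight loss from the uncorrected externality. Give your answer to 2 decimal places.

Market equilibrium (private): 26.19 + 1.42Q = 75.98 - 3.00Q → Q_m = 11.2647.
Social marginal cost = private MC + MEC = 32.94 + 2.23Q.
Set SMC = demand: 32.94 + 2.23Q = 75.98 - 3.00Q → Q* = 8.2294.
The welfare-loss triangle has base |Q_m − Q*| and height MEC(Q_m) (the vertical gap between SMC and demand is zero at Q* and MEC at Q_m).
DWL = ½ × 3.0353 × 15.8744 = 24.0918.

DWL = $24.09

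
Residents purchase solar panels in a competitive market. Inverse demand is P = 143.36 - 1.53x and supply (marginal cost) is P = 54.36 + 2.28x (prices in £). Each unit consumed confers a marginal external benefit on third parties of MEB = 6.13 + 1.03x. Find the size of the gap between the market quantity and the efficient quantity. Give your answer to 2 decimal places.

Market equilibrium (private): 54.36 + 2.28x = 143.36 - 1.53x → x_m = 23.3596.
Social marginal benefit = demand + MEB = 149.49 - 0.50x.
Set SMB = MC: 149.49 - 0.50x = 54.36 + 2.28x → x* = 34.2194.
Gap = |23.3596 − 34.2194| = 10.8598.

10.86 units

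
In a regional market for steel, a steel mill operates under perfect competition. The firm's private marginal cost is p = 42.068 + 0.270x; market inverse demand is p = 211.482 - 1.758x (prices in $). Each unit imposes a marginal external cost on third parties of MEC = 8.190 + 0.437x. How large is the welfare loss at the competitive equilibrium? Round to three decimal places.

DWL = $405.217

Market equilibrium (private): 42.068 + 0.270x = 211.482 - 1.758x → x_m = 83.5375.
Social marginal cost = private MC + MEC = 50.258 + 0.707x.
Set SMC = demand: 50.258 + 0.707x = 211.482 - 1.758x → x* = 65.4053.
The welfare-loss triangle has base |x_m − x*| and height MEC(x_m) (the vertical gap between SMC and demand is zero at x* and MEC at x_m).
DWL = ½ × 18.1322 × 44.6959 = 405.2175.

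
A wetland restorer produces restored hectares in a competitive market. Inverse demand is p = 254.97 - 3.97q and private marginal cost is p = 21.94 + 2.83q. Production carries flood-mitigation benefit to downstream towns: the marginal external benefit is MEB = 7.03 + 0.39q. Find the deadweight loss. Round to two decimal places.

Market equilibrium (private): 21.94 + 2.83q = 254.97 - 3.97q → q_m = 34.2691.
Social marginal cost = private MC − MEB = 14.91 + 2.44q.
Set SMC = demand: 14.91 + 2.44q = 254.97 - 3.97q → q* = 37.4509.
The welfare-loss triangle has base |q_m − q*| and height MEB(q_m) (the vertical gap between SMC and demand is zero at q* and MEB at q_m).
DWL = ½ × 3.1818 × 20.3950 = 32.4464.

DWL = 32.45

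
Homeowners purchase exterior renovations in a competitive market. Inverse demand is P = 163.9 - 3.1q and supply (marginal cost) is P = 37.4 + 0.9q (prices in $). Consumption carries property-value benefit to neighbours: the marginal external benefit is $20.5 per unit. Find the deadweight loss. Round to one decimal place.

DWL = $52.5

Market equilibrium (private): 37.4 + 0.9q = 163.9 - 3.1q → q_m = 31.6250.
Social marginal benefit = demand + MEB = 184.4 - 3.1q.
Set SMB = MC: 184.4 - 3.1q = 37.4 + 0.9q → q* = 36.7500.
Between q* and q_m the wedge SMB − MC runs linearly from 0 to MEB(q_m), so the loss is a triangle.
DWL = ½ × 5.1250 × 20.5000 = 52.5313.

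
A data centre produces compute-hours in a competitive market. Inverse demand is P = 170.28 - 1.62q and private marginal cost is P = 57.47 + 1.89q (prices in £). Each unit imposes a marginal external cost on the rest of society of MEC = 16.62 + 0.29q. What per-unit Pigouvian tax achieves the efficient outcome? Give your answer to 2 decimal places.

Social marginal cost = private MC + MEC = 74.09 + 2.18q.
Set SMC = demand: 74.09 + 2.18q = 170.28 - 1.62q → q* = 25.3132.
The Pigouvian tax equals MEC at q*: 16.62 + 0.29×25.3132 = 23.9608.

tax = £23.96 per unit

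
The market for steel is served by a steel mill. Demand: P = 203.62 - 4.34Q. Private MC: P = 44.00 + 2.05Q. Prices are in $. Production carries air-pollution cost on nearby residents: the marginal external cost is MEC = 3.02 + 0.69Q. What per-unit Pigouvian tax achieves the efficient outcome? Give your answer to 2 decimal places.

tax = $18.28 per unit

Social marginal cost = private MC + MEC = 47.02 + 2.74Q.
Set SMC = demand: 47.02 + 2.74Q = 203.62 - 4.34Q → Q* = 22.1186.
The Pigouvian tax equals MEC at Q*: 3.02 + 0.69×22.1186 = 18.2818.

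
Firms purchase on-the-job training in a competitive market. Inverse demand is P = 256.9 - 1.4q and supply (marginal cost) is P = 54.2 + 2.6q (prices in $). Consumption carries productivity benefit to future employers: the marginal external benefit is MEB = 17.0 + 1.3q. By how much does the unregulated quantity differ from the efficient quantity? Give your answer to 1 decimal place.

30.7 units

Market equilibrium (private): 54.2 + 2.6q = 256.9 - 1.4q → q_m = 50.6750.
Social marginal benefit = demand + MEB = 273.9 - 0.1q.
Set SMB = MC: 273.9 - 0.1q = 54.2 + 2.6q → q* = 81.3704.
Gap = |50.6750 − 81.3704| = 30.6954.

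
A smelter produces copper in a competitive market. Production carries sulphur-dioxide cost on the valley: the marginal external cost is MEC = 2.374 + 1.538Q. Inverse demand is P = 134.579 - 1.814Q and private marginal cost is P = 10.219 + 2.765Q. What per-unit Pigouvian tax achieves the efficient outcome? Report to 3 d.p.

tax = 33.045 per unit

Social marginal cost = private MC + MEC = 12.593 + 4.303Q.
Set SMC = demand: 12.593 + 4.303Q = 134.579 - 1.814Q → Q* = 19.9421.
The Pigouvian tax equals MEC at Q*: 2.374 + 1.538×19.9421 = 33.0449.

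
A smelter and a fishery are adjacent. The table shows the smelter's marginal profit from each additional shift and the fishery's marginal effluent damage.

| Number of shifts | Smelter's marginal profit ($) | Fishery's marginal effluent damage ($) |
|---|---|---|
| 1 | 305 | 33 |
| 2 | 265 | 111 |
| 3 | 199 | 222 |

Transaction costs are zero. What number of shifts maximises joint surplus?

2

Bargaining reaches the level where marginal profit last exceeds marginal effluent damage.
That holds through level 2 (265 ≥ 111) but not at 3 (199 < 222).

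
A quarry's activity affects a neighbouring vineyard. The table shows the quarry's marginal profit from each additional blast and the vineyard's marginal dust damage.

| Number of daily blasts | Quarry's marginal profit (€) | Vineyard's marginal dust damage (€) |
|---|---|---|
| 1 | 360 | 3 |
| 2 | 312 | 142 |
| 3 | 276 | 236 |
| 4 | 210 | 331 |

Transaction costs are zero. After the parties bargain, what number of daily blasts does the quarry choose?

Bargaining reaches the level where marginal profit last exceeds marginal dust damage.
That holds through level 3 (276 ≥ 236) but not at 4 (210 < 331).

3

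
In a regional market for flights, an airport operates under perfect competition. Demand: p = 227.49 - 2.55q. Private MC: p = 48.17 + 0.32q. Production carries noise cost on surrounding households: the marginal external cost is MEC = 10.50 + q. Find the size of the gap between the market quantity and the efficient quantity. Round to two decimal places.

Market equilibrium (private): 48.17 + 0.32q = 227.49 - 2.55q → q_m = 62.4808.
Social marginal cost = private MC + MEC = 58.67 + 1.32q.
Set SMC = demand: 58.67 + 1.32q = 227.49 - 2.55q → q* = 43.6227.
Gap = |62.4808 − 43.6227| = 18.8581.

18.86 units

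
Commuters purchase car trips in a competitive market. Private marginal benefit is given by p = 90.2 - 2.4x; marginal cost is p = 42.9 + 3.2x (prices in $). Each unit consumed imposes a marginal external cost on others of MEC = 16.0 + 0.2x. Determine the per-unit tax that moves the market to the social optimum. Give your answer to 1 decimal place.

tax = $17.1 per unit

Social marginal benefit = demand − MEC = 74.2 - 2.6x.
Set SMB = MC: 74.2 - 2.6x = 42.9 + 3.2x → x* = 5.3966.
The Pigouvian tax equals MEC at x*: 16.0 + 0.2×5.3966 = 17.0793.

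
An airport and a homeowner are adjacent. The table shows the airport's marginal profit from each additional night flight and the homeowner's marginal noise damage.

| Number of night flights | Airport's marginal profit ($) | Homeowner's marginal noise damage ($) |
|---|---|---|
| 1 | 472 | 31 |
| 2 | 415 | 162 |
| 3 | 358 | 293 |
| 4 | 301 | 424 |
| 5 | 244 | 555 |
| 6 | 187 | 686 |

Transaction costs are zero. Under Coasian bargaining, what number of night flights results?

Bargaining reaches the level where marginal profit last exceeds marginal noise damage.
That holds through level 3 (358 ≥ 293) but not at 4 (301 < 424).

3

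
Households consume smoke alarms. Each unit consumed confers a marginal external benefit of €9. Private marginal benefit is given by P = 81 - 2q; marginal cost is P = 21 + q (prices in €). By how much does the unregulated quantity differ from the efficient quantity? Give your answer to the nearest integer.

Market equilibrium (private): 21 + q = 81 - 2q → q_m = 20.0000.
Social marginal benefit = demand + MEB = 90 - 2q.
Set SMB = MC: 90 - 2q = 21 + q → q* = 23.0000.
Gap = |20.0000 − 23.0000| = 3.0000.

3 units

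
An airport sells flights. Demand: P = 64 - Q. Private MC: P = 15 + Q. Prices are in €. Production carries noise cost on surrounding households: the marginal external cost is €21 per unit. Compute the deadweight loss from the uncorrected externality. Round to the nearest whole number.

DWL = €110

Market equilibrium (private): 15 + Q = 64 - Q → Q_m = 24.5000.
Social marginal cost = private MC + MEC = 36 + Q.
Set SMC = demand: 36 + Q = 64 - Q → Q* = 14.0000.
The welfare-loss triangle has base |Q_m − Q*| and height MEC(Q_m) (the vertical gap between SMC and demand is zero at Q* and MEC at Q_m).
DWL = ½ × 10.5000 × 21.0000 = 110.2500.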